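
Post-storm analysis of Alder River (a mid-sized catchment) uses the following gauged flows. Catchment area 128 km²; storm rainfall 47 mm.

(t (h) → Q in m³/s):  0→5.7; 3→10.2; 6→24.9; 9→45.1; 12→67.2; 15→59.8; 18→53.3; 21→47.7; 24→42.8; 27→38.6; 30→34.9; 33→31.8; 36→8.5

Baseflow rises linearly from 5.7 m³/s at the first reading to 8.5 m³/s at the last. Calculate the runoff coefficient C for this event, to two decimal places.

C ≈ 0.68

ΣQ_DR = 378.2 m³/s; V = ΣQ_DR·Δt = 4.085 × 10^6 m³.
Runoff depth d = V / A = 31.91 mm.
C = d / P = 31.91 / 47 = 0.68.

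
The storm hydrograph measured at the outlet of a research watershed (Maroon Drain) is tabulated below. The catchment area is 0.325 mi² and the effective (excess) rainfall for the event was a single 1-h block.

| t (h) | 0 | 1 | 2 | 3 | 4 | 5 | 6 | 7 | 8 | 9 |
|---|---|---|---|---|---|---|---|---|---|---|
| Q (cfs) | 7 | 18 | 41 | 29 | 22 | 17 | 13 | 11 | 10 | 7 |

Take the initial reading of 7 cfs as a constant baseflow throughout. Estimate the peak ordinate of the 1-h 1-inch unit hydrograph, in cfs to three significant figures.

U_p ≈ 67.9 cfs

Direct runoff: 0.0, 11.0, 34.0, 22.0, 15.0, 10.0, 6.0, 4.0, 3.0, 0.0 cfs; ΣQ_DR = 105.0 cfs, peak = 34.0 cfs.
Runoff depth d = ΣQ_DR·Δt / A = 105.0 × 3600 / (0.325 mi²) = 0.5006 in.
The 1-inch UH is the DRH scaled by (1 in)/d, so U_p = 34.0 × 1/0.5006 = 67.9 cfs.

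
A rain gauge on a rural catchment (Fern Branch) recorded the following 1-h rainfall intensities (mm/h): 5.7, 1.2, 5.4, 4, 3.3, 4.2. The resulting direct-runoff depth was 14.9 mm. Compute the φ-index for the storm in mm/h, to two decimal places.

φ ≈ 1.54 mm/h

Only the 5 blocks with intensity above φ contribute runoff: 5.7, 5.4, 4, 3.3, 4.2 mm/h.
Σ(I−φ)·Δt = d  ⇒  (5.7+5.4+4+3.3+4.2 − 5φ)·1 = 14.9
φ = (22.60 − 14.9/1) / 5 = 1.54 mm/h.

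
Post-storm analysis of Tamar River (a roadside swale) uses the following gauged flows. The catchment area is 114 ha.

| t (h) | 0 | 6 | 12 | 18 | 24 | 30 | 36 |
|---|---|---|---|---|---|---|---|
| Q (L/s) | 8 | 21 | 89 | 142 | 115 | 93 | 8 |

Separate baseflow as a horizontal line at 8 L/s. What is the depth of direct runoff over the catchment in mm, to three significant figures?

Direct runoff: 0.0, 13.0, 81.0, 134.0, 107.0, 85.0, 0.0 L/s; ΣQ_DR = 420.0 L/s.
V = ΣQ_DR · Δt = 420.0 × 21600 s = 9.072 × 10^6 L.
Over A = 114 ha, depth = V / A = 7.96 mm.

d ≈ 7.96 mm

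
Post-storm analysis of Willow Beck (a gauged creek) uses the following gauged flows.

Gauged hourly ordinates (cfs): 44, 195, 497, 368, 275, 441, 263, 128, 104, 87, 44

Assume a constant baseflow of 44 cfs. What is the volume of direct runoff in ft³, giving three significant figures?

V ≈ 7.06 × 10^6 ft³

Direct-runoff ordinates (Q − Q_b): 0.0, 151.0, 453.0, 324.0, 231.0, 397.0, 219.0, 84.0, 60.0, 43.0, 0.0 cfs.
ΣQ_DR = 1962 cfs.
With Δt = 1 h = 3600 s, V = ΣQ_DR · Δt = 1962 × 3600 = 7.06 × 10^6 ft³.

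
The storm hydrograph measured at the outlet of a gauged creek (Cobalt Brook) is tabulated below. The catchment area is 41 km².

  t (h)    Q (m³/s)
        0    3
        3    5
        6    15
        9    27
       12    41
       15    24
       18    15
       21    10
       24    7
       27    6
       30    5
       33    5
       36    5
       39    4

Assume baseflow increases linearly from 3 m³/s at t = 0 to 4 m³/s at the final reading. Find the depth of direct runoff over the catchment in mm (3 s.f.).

Direct runoff: 0.00, 1.92, 11.85, 23.77, 37.69, 20.62, 11.54, 6.46, 3.38, 2.31, 1.23, 1.15, 1.08, 0.00 m³/s; ΣQ_DR = 123.0 m³/s.
V = ΣQ_DR · Δt = 123.0 × 10800 s = 1.328 × 10^6 m³.
Over A = 41 km², depth = V / A = 32.4 mm.

d ≈ 32.4 mm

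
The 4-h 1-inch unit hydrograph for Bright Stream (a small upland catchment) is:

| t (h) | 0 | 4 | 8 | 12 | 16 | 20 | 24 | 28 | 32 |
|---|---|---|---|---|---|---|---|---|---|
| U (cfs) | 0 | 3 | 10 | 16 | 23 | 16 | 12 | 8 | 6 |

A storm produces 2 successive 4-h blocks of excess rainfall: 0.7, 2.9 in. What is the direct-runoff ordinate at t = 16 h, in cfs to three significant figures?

By discrete convolution, Q_j = Σ (P_i / 1 in) · U_{j−i}.
At t = 16 h (j=4): Q = (0.7/1)·23 + (2.9/1)·16 = 62.5 cfs.

Q ≈ 62.5 cfs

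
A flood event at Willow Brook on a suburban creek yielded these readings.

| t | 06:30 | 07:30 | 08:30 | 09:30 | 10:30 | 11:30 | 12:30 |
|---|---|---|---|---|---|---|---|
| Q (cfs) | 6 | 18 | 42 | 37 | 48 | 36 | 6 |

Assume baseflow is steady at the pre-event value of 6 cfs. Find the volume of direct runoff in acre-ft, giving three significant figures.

V ≈ 12.5 acre-ft

Direct-runoff ordinates (Q − Q_b): 0.0, 12.0, 36.0, 31.0, 42.0, 30.0, 0.0 cfs.
ΣQ_DR = 151.0 cfs.
With Δt = 1 h = 3600 s, V = ΣQ_DR · Δt = 151.0 × 3600 = 5.44 × 10^5 ft³ = 12.5 acre-ft.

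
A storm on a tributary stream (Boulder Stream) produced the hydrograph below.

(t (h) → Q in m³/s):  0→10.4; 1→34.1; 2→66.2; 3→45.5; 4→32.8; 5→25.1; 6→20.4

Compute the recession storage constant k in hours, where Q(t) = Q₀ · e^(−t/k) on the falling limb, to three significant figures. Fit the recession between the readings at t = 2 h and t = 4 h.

On the falling limb, Q drops from 66.2 to 32.8 m³/s between t = 2 h and t = 4 h (Δt = 2 h).
k = −Δt / ln(Q₂/Q₁) = −2 / ln(32.8/66.2) = 2.85 h.

k ≈ 2.85 h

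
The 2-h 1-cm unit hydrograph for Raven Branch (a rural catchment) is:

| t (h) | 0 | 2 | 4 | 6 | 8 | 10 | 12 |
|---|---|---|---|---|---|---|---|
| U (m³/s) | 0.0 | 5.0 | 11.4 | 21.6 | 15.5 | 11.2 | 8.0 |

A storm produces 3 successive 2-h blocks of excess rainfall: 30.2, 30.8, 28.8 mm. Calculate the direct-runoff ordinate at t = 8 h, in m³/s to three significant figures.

Q ≈ 146 m³/s

By discrete convolution, Q_j = Σ (P_i / 10 mm) · U_{j−i}.
At t = 8 h (j=4): Q = (30.2/10)·15.5 + (30.8/10)·21.6 + (28.8/10)·11.4 = 146 m³/s.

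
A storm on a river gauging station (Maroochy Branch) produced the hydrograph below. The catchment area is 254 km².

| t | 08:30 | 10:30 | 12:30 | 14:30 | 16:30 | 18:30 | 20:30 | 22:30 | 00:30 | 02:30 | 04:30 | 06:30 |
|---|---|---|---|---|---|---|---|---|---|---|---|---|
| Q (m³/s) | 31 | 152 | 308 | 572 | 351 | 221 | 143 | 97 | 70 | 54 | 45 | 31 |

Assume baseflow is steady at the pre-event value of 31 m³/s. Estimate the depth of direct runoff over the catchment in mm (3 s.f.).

d ≈ 48.3 mm

Direct runoff: 0.0, 121.0, 277.0, 541.0, 320.0, 190.0, 112.0, 66.0, 39.0, 23.0, 14.0, 0.0 m³/s; ΣQ_DR = 1703 m³/s.
V = ΣQ_DR · Δt = 1703 × 7200 s = 1.226 × 10^7 m³.
Over A = 254 km², depth = V / A = 48.3 mm.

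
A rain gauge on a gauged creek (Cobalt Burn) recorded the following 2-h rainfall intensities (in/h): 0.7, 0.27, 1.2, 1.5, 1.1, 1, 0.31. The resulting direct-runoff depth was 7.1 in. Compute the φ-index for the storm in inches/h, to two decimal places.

φ ≈ 0.39 in/h

Only the 5 blocks with intensity above φ contribute runoff: 0.7, 1.2, 1.5, 1.1, 1 in/h.
Σ(I−φ)·Δt = d  ⇒  (0.7+1.2+1.5+1.1+1 − 5φ)·2 = 7.1
φ = (5.500 − 7.1/2) / 5 = 0.39 in/h.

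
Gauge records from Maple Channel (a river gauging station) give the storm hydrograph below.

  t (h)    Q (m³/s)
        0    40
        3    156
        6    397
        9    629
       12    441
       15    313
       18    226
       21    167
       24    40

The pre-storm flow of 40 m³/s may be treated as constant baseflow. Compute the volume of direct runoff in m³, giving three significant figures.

Direct-runoff ordinates (Q − Q_b): 0.0, 116.0, 357.0, 589.0, 401.0, 273.0, 186.0, 127.0, 0.0 m³/s.
ΣQ_DR = 2049 m³/s.
With Δt = 3 h = 10800 s, V = ΣQ_DR · Δt = 2049 × 10800 = 2.21 × 10^7 m³.

V ≈ 2.21 × 10^7 m³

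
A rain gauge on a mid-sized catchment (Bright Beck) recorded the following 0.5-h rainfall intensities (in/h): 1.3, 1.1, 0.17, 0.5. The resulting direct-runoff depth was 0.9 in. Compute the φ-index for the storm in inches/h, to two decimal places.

φ ≈ 0.37 in/h

Only the 3 blocks with intensity above φ contribute runoff: 1.3, 1.1, 0.5 in/h.
Σ(I−φ)·Δt = d  ⇒  (1.3+1.1+0.5 − 3φ)·0.5 = 0.9
φ = (2.900 − 0.9/0.5) / 3 = 0.37 in/h.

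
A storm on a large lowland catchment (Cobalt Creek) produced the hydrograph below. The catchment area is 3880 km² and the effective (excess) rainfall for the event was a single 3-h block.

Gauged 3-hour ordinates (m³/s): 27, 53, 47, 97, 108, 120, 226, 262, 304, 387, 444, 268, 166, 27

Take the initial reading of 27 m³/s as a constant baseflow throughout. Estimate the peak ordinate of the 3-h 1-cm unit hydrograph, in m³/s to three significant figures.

U_p ≈ 694 m³/s

Direct runoff: 0.0, 26.0, 20.0, 70.0, 81.0, 93.0, 199.0, 235.0, 277.0, 360.0, 417.0, 241.0, 139.0, 0.0 m³/s; ΣQ_DR = 2158 m³/s, peak = 417.0 m³/s.
Runoff depth d = ΣQ_DR·Δt / A = 2158 × 10800 / (3880 km²) = 6.007 mm.
The 1-cm UH is the DRH scaled by (10 mm)/d, so U_p = 417.0 × 10/6.007 = 694 m³/s.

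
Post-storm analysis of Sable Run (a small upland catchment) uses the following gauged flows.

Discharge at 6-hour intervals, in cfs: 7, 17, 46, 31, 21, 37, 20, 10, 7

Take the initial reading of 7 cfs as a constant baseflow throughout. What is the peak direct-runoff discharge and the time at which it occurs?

Subtracting baseflow gives direct-runoff ordinates: 0.0, 10.0, 39.0, 24.0, 14.0, 30.0, 13.0, 3.0, 0.0 cfs.
The maximum is 39.0 cfs, occurring at the reading for t = 12 h.

Q_p = 39.0 cfs at t = 12 h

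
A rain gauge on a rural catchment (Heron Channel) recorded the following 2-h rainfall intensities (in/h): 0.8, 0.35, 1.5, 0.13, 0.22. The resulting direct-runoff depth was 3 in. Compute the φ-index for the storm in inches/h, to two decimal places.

φ ≈ 0.40 in/h

Only the 2 blocks with intensity above φ contribute runoff: 0.8, 1.5 in/h.
Σ(I−φ)·Δt = d  ⇒  (0.8+1.5 − 2φ)·2 = 3
φ = (2.300 − 3/2) / 2 = 0.40 in/h.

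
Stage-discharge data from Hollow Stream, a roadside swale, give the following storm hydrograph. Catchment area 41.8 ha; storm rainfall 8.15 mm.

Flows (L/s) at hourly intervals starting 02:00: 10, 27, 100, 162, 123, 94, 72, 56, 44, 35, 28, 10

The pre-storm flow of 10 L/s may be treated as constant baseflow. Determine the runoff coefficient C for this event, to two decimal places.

C ≈ 0.68

ΣQ_DR = 641.0 L/s; V = ΣQ_DR·Δt = 2.308 × 10^6 L.
Runoff depth d = V / A = 5.521 mm.
C = d / P = 5.521 / 8.15 = 0.68.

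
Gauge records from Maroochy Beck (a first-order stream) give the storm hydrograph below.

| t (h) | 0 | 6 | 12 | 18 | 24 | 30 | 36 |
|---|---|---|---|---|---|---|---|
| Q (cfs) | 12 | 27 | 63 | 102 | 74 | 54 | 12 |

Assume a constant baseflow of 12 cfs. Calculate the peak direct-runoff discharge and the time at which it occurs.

Q_p = 90.0 cfs at t = 18 h

Subtracting baseflow gives direct-runoff ordinates: 0.0, 15.0, 51.0, 90.0, 62.0, 42.0, 0.0 cfs.
The maximum is 90.0 cfs, occurring at the reading for t = 18 h.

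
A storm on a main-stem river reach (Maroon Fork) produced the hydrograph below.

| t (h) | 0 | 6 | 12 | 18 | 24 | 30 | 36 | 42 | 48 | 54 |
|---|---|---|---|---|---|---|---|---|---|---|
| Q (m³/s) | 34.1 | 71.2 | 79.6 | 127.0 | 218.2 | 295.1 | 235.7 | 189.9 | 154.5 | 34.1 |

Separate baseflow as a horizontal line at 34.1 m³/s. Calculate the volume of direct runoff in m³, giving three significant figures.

V ≈ 2.37 × 10^7 m³

Direct-runoff ordinates (Q − Q_b): 0.0, 37.1, 45.5, 92.9, 184.1, 261.0, 201.6, 155.8, 120.4, 0.0 m³/s.
ΣQ_DR = 1098 m³/s.
With Δt = 6 h = 21600 s, V = ΣQ_DR · Δt = 1098 × 21600 = 2.37 × 10^7 m³.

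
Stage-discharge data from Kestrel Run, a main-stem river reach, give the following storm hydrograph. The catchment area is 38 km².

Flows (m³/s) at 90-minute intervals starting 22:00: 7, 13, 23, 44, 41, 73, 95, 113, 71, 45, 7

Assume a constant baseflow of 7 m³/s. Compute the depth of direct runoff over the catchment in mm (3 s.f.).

Direct runoff: 0.0, 6.0, 16.0, 37.0, 34.0, 66.0, 88.0, 106.0, 64.0, 38.0, 0.0 m³/s; ΣQ_DR = 455.0 m³/s.
V = ΣQ_DR · Δt = 455.0 × 5400 s = 2.457 × 10^6 m³.
Over A = 38 km², depth = V / A = 64.7 mm.

d ≈ 64.7 mm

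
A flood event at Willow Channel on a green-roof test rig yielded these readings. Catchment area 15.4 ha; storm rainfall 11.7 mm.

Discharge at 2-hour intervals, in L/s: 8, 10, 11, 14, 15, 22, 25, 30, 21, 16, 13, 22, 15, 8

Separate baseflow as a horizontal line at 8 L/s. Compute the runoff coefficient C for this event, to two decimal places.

ΣQ_DR = 118.0 L/s; V = ΣQ_DR·Δt = 8.496 × 10^5 L.
Runoff depth d = V / A = 5.517 mm.
C = d / P = 5.517 / 11.7 = 0.47.

C ≈ 0.47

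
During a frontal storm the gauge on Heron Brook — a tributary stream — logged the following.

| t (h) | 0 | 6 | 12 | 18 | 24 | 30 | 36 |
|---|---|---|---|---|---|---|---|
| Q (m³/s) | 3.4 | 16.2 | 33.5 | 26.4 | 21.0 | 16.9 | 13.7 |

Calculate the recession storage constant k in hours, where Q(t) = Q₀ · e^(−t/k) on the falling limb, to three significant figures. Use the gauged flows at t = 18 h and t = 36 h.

On the falling limb, Q drops from 26.4 to 13.7 m³/s between t = 18 h and t = 36 h (Δt = 18 h).
k = −Δt / ln(Q₂/Q₁) = −18 / ln(13.7/26.4) = 27.4 h.

k ≈ 27.4 h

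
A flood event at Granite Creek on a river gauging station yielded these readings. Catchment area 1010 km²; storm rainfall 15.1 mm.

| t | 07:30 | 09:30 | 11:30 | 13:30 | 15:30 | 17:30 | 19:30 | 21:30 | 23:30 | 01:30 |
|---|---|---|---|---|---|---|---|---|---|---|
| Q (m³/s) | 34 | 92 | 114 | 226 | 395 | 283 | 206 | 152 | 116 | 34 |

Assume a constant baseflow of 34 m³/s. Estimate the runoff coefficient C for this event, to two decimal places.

ΣQ_DR = 1312 m³/s; V = ΣQ_DR·Δt = 9.446 × 10^6 m³.
Runoff depth d = V / A = 9.353 mm.
C = d / P = 9.353 / 15.1 = 0.62.

C ≈ 0.62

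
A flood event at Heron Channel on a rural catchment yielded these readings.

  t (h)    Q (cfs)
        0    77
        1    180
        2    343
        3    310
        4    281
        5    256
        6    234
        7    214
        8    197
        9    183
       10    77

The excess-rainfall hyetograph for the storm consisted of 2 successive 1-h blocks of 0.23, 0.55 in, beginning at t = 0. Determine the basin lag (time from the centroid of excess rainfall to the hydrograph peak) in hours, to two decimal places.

Centroid of excess rainfall: t_c = Σ P_i·t̄_i / ΣP_i = 1.2051 h (block centres at 0.5, 1.5 h).
Hydrograph peak occurs at t = 2 h, so basin lag t_L = 2 − 1.2051 = 0.79 h.

t_L ≈ 0.79 h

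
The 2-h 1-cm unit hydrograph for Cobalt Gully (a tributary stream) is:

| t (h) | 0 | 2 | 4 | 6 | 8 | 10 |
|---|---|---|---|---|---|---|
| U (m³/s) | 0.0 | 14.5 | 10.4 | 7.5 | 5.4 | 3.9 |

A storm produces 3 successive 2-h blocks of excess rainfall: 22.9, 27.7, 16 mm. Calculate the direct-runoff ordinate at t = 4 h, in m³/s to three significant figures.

Q ≈ 64.0 m³/s

By discrete convolution, Q_j = Σ (P_i / 10 mm) · U_{j−i}.
At t = 4 h (j=2): Q = (22.9/10)·10.4 + (27.7/10)·14.5 + (16/10)·0.0 = 64.0 m³/s.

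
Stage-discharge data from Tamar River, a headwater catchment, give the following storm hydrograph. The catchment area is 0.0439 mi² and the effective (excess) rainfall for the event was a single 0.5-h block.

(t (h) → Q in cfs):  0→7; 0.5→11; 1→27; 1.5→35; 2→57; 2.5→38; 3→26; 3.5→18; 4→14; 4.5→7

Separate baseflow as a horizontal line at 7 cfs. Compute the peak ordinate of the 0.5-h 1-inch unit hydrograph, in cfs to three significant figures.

Direct runoff: 0.0, 4.0, 20.0, 28.0, 50.0, 31.0, 19.0, 11.0, 7.0, 0.0 cfs; ΣQ_DR = 170.0 cfs, peak = 50.0 cfs.
Runoff depth d = ΣQ_DR·Δt / A = 170.0 × 1800 / (0.0439 mi²) = 3.000 in.
The 1-inch UH is the DRH scaled by (1 in)/d, so U_p = 50.0 × 1/3.000 = 16.7 cfs.

U_p ≈ 16.7 cfs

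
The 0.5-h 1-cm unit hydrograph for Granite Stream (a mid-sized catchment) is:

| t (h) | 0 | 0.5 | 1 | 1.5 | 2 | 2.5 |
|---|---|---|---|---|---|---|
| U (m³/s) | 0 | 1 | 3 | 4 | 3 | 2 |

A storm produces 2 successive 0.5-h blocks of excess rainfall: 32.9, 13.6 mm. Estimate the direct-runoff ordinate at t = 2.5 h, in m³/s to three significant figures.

Q ≈ 10.7 m³/s

By discrete convolution, Q_j = Σ (P_i / 10 mm) · U_{j−i}.
At t = 2.5 h (j=5): Q = (32.9/10)·2 + (13.6/10)·3 = 10.7 m³/s.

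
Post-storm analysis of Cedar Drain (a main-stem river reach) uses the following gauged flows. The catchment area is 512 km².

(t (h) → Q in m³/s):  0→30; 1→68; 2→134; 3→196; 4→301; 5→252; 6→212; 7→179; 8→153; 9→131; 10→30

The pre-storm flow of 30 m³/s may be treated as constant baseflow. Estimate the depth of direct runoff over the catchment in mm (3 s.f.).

Direct runoff: 0.0, 38.0, 104.0, 166.0, 271.0, 222.0, 182.0, 149.0, 123.0, 101.0, 0.0 m³/s; ΣQ_DR = 1356 m³/s.
V = ΣQ_DR · Δt = 1356 × 3600 s = 4.882 × 10^6 m³.
Over A = 512 km², depth = V / A = 9.53 mm.

d ≈ 9.53 mm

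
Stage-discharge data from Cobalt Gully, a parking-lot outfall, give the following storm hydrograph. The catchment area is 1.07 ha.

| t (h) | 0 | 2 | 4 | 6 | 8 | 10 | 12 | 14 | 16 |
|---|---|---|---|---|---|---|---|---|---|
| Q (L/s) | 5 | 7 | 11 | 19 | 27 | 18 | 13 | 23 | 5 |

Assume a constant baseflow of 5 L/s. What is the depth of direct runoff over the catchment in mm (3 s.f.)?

d ≈ 55.9 mm

Direct runoff: 0.0, 2.0, 6.0, 14.0, 22.0, 13.0, 8.0, 18.0, 0.0 L/s; ΣQ_DR = 83.00 L/s.
V = ΣQ_DR · Δt = 83.00 × 7200 s = 5.976 × 10^5 L.
Over A = 1.07 ha, depth = V / A = 55.9 mm.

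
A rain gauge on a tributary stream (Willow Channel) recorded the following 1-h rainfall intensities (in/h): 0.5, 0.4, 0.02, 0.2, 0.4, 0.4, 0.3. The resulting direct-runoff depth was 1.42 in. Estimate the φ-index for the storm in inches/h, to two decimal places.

φ ≈ 0.13 in/h

Only the 6 blocks with intensity above φ contribute runoff: 0.5, 0.4, 0.2, 0.4, 0.4, 0.3 in/h.
Σ(I−φ)·Δt = d  ⇒  (0.5+0.4+0.2+0.4+0.4+0.3 − 6φ)·1 = 1.42
φ = (2.200 − 1.42/1) / 6 = 0.13 in/h.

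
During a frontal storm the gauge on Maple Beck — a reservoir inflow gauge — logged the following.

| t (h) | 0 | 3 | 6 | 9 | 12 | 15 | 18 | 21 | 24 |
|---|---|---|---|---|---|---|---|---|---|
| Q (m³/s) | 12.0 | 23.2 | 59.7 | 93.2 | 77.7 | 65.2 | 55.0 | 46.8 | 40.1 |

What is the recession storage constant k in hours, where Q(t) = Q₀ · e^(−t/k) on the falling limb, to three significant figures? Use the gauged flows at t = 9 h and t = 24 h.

k ≈ 17.8 h

On the falling limb, Q drops from 93.2 to 40.1 m³/s between t = 9 h and t = 24 h (Δt = 15 h).
k = −Δt / ln(Q₂/Q₁) = −15 / ln(40.1/93.2) = 17.8 h.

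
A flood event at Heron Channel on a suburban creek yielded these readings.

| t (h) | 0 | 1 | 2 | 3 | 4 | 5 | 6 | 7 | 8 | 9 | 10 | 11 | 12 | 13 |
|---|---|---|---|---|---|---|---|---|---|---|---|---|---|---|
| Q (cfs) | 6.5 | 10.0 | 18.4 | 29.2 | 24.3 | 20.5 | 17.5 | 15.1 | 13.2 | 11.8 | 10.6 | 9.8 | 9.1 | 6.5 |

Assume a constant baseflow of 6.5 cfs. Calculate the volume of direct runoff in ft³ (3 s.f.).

Direct-runoff ordinates (Q − Q_b): 0.0, 3.5, 11.9, 22.7, 17.8, 14.0, 11.0, 8.6, 6.7, 5.3, 4.1, 3.3, 2.6, 0.0 cfs.
ΣQ_DR = 111.5 cfs.
With Δt = 1 h = 3600 s, V = ΣQ_DR · Δt = 111.5 × 3600 = 4.01 × 10^5 ft³.

V ≈ 4.01 × 10^5 ft³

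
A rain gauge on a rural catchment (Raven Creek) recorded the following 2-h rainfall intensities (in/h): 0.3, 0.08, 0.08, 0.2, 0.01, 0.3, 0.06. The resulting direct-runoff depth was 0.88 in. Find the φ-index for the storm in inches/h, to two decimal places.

φ ≈ 0.12 in/h

Only the 3 blocks with intensity above φ contribute runoff: 0.3, 0.2, 0.3 in/h.
Σ(I−φ)·Δt = d  ⇒  (0.3+0.2+0.3 − 3φ)·2 = 0.88
φ = (0.8000 − 0.88/2) / 3 = 0.12 in/h.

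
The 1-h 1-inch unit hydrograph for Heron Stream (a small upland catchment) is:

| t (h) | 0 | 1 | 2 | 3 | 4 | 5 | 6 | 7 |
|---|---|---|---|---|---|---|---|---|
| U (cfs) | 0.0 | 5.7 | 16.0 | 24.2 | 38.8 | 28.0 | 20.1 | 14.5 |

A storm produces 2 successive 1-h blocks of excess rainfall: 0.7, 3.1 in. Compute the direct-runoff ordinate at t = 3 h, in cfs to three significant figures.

By discrete convolution, Q_j = Σ (P_i / 1 in) · U_{j−i}.
At t = 3 h (j=3): Q = (0.7/1)·24.2 + (3.1/1)·16.0 = 66.5 cfs.

Q ≈ 66.5 cfs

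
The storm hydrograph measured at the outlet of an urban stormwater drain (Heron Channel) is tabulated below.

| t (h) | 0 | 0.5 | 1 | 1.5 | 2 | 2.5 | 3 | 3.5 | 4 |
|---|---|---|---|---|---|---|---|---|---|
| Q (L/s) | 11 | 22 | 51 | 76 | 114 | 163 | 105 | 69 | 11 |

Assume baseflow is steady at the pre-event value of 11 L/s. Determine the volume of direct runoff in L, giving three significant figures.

Direct-runoff ordinates (Q − Q_b): 0.0, 11.0, 40.0, 65.0, 103.0, 152.0, 94.0, 58.0, 0.0 L/s.
ΣQ_DR = 523.0 L/s.
With Δt = 0.5 h = 1800 s, V = ΣQ_DR · Δt = 523.0 × 1800 = 9.41 × 10^5 L.

V ≈ 9.41 × 10^5 L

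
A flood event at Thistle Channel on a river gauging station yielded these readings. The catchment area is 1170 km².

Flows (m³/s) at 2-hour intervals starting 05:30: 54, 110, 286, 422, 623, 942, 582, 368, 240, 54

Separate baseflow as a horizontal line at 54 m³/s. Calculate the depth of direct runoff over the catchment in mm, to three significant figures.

Direct runoff: 0.0, 56.0, 232.0, 368.0, 569.0, 888.0, 528.0, 314.0, 186.0, 0.0 m³/s; ΣQ_DR = 3141 m³/s.
V = ΣQ_DR · Δt = 3141 × 7200 s = 2.262 × 10^7 m³.
Over A = 1170 km², depth = V / A = 19.3 mm.

d ≈ 19.3 mm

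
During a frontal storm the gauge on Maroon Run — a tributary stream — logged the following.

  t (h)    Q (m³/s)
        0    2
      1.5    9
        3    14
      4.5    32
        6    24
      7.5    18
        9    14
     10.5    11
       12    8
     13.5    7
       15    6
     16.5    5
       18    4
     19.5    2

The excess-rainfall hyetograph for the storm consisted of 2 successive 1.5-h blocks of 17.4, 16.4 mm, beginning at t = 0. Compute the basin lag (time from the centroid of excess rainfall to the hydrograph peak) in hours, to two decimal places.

Centroid of excess rainfall: t_c = Σ P_i·t̄_i / ΣP_i = 1.4778 h (block centres at 0.75, 2.25 h).
Hydrograph peak occurs at t = 4.5 h, so basin lag t_L = 4.5 − 1.4778 = 3.02 h.

t_L ≈ 3.02 h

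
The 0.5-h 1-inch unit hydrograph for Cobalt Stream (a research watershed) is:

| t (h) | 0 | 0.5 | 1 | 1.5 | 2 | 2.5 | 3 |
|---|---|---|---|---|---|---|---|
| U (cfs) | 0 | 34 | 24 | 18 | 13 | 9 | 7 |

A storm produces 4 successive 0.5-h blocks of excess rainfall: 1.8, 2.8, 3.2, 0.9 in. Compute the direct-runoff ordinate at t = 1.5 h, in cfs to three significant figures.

Q ≈ 208 cfs

By discrete convolution, Q_j = Σ (P_i / 1 in) · U_{j−i}.
At t = 1.5 h (j=3): Q = (1.8/1)·18 + (2.8/1)·24 + (3.2/1)·34 + (0.9/1)·0 = 208 cfs.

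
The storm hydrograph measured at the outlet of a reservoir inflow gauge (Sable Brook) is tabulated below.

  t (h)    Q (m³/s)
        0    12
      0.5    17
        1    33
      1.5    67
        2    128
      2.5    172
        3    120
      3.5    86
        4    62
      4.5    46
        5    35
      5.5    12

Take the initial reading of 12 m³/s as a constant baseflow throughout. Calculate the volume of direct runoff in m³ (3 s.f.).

V ≈ 1.16 × 10^6 m³

Direct-runoff ordinates (Q − Q_b): 0.0, 5.0, 21.0, 55.0, 116.0, 160.0, 108.0, 74.0, 50.0, 34.0, 23.0, 0.0 m³/s.
ΣQ_DR = 646.0 m³/s.
With Δt = 0.5 h = 1800 s, V = ΣQ_DR · Δt = 646.0 × 1800 = 1.16 × 10^6 m³.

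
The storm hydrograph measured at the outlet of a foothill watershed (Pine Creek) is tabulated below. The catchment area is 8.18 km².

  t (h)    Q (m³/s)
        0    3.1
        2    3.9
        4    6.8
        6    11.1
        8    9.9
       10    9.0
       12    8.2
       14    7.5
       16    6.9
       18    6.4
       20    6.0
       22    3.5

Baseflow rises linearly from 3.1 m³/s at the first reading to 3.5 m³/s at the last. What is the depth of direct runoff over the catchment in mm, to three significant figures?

d ≈ 37.6 mm

Direct runoff: 0.00, 0.76, 3.63, 7.89, 6.65, 5.72, 4.88, 4.15, 3.51, 2.97, 2.54, 0.00 m³/s; ΣQ_DR = 42.70 m³/s.
V = ΣQ_DR · Δt = 42.70 × 7200 s = 3.074 × 10^5 m³.
Over A = 8.18 km², depth = V / A = 37.6 mm.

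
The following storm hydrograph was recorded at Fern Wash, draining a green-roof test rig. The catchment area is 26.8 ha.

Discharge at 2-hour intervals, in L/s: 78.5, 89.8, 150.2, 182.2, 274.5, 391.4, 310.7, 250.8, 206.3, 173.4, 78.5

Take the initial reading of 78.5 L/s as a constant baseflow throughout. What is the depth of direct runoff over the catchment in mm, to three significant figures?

Direct runoff: 0.0, 11.3, 71.7, 103.7, 196.0, 312.9, 232.2, 172.3, 127.8, 94.9, 0.0 L/s; ΣQ_DR = 1323 L/s.
V = ΣQ_DR · Δt = 1323 × 7200 s = 9.524 × 10^6 L.
Over A = 26.8 ha, depth = V / A = 35.5 mm.

d ≈ 35.5 mm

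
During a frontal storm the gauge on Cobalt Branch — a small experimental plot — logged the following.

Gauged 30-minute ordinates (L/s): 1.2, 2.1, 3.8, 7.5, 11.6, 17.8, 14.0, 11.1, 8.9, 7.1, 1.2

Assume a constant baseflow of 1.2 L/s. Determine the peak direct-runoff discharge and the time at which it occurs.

Q_p = 16.6 L/s at t = 2.5 h

Subtracting baseflow gives direct-runoff ordinates: 0.0, 0.9, 2.6, 6.3, 10.4, 16.6, 12.8, 9.9, 7.7, 5.9, 0.0 L/s.
The maximum is 16.6 L/s, occurring at the reading for t = 2.5 h.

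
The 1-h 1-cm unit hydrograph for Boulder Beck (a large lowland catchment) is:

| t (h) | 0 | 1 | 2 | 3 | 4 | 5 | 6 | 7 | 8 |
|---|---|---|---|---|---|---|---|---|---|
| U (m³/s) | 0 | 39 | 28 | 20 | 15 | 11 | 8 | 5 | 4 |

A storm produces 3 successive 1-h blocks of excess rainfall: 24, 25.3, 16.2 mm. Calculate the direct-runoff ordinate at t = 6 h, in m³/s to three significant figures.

By discrete convolution, Q_j = Σ (P_i / 10 mm) · U_{j−i}.
At t = 6 h (j=6): Q = (24/10)·8 + (25.3/10)·11 + (16.2/10)·15 = 71.3 m³/s.

Q ≈ 71.3 m³/s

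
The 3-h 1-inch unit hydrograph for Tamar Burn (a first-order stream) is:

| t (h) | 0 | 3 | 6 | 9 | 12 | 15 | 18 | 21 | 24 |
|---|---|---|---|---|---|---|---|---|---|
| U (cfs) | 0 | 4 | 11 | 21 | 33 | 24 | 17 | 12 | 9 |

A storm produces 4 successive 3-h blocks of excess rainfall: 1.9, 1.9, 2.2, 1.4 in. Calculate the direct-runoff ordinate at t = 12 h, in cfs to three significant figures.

By discrete convolution, Q_j = Σ (P_i / 1 in) · U_{j−i}.
At t = 12 h (j=4): Q = (1.9/1)·33 + (1.9/1)·21 + (2.2/1)·11 + (1.4/1)·4 = 132 cfs.

Q ≈ 132 cfs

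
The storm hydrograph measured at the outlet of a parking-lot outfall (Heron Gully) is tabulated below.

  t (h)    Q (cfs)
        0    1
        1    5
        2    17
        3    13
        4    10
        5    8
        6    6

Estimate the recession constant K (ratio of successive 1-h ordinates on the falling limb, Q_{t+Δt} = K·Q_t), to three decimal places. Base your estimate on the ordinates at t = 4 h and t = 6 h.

K ≈ 0.775

Using the recession-limb readings at t = 4 h and t = 6 h: Q falls from 10 to 6 cfs over 2 intervals.
K = (Q₂/Q₁)^(1/2) = (6/10)^(1/2) = 0.775.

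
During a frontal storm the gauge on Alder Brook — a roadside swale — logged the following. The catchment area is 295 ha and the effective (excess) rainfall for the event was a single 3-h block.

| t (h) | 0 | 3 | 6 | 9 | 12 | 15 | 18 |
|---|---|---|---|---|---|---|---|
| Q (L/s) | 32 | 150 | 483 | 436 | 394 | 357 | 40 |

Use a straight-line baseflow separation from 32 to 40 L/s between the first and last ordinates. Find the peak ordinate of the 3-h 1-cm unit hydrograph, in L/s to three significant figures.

Direct runoff: 0.00, 116.67, 448.33, 400.00, 356.67, 318.33, 0.00 L/s; ΣQ_DR = 1640 L/s, peak = 448.33 L/s.
Runoff depth d = ΣQ_DR·Δt / A = 1640 × 10800 / (295 ha) = 6.004 mm.
The 1-cm UH is the DRH scaled by (10 mm)/d, so U_p = 448.33 × 10/6.004 = 747 L/s.

U_p ≈ 747 L/s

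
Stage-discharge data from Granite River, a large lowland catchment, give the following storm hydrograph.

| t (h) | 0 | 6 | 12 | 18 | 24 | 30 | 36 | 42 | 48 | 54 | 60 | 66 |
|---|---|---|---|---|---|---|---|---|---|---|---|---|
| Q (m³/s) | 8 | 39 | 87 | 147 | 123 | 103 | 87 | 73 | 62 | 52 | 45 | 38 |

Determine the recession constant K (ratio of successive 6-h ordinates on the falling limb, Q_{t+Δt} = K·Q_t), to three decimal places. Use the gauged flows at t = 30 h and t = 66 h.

K ≈ 0.847

Using the recession-limb readings at t = 30 h and t = 66 h: Q falls from 103 to 38 m³/s over 6 intervals.
K = (Q₂/Q₁)^(1/6) = (38/103)^(1/6) = 0.847.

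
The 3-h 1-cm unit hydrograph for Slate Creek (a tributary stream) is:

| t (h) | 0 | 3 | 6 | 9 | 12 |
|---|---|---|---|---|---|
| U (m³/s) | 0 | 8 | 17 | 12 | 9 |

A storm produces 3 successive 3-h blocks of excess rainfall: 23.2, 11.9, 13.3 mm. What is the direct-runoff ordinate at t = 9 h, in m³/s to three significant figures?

Q ≈ 58.7 m³/s

By discrete convolution, Q_j = Σ (P_i / 10 mm) · U_{j−i}.
At t = 9 h (j=3): Q = (23.2/10)·12 + (11.9/10)·17 + (13.3/10)·8 = 58.7 m³/s.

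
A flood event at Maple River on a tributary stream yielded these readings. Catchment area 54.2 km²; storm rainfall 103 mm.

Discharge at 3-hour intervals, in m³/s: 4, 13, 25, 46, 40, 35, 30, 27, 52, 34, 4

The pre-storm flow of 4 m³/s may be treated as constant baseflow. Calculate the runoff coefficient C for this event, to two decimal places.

C ≈ 0.51

ΣQ_DR = 266.0 m³/s; V = ΣQ_DR·Δt = 2.873 × 10^6 m³.
Runoff depth d = V / A = 53.00 mm.
C = d / P = 53.00 / 103 = 0.51.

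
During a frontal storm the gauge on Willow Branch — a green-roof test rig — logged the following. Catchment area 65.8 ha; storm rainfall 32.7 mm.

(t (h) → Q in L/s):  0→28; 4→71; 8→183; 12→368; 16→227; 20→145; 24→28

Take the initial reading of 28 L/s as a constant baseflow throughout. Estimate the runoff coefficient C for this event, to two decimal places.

ΣQ_DR = 854.0 L/s; V = ΣQ_DR·Δt = 1.230 × 10^7 L.
Runoff depth d = V / A = 18.69 mm.
C = d / P = 18.69 / 32.7 = 0.57.

C ≈ 0.57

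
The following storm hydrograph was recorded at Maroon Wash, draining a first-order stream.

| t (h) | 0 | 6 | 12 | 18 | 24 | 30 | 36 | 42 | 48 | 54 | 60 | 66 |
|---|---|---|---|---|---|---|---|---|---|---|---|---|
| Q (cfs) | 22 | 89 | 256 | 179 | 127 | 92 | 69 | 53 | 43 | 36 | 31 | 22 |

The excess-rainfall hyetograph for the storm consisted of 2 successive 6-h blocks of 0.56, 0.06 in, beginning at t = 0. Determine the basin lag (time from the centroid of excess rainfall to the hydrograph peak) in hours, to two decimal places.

Centroid of excess rainfall: t_c = Σ P_i·t̄_i / ΣP_i = 3.5806 h (block centres at 3, 9 h).
Hydrograph peak occurs at t = 12 h, so basin lag t_L = 12 − 3.5806 = 8.42 h.

t_L ≈ 8.42 h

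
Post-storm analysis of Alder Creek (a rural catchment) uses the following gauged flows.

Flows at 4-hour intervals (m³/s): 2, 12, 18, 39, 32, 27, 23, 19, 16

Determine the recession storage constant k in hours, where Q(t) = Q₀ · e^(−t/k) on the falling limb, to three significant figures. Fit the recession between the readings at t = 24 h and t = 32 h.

On the falling limb, Q drops from 23 to 16 m³/s between t = 24 h and t = 32 h (Δt = 8 h).
k = −Δt / ln(Q₂/Q₁) = −8 / ln(16/23) = 22.0 h.

k ≈ 22.0 h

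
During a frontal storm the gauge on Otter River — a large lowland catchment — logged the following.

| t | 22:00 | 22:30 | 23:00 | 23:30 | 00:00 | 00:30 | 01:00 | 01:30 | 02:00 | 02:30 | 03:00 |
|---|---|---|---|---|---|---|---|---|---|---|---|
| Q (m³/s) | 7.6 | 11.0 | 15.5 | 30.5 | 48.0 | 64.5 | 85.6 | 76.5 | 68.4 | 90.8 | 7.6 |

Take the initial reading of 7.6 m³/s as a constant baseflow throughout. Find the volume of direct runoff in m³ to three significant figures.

V ≈ 7.60 × 10^5 m³

Direct-runoff ordinates (Q − Q_b): 0.0, 3.4, 7.9, 22.9, 40.4, 56.9, 78.0, 68.9, 60.8, 83.2, 0.0 m³/s.
ΣQ_DR = 422.4 m³/s.
With Δt = 0.5 h = 1800 s, V = ΣQ_DR · Δt = 422.4 × 1800 = 7.60 × 10^5 m³.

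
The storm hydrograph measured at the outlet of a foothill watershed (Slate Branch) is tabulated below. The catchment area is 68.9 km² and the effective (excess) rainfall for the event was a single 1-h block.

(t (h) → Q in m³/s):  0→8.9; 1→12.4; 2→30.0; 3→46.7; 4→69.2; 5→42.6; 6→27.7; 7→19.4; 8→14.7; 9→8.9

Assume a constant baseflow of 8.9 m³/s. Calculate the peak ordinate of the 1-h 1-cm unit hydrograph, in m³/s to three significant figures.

Direct runoff: 0.0, 3.5, 21.1, 37.8, 60.3, 33.7, 18.8, 10.5, 5.8, 0.0 m³/s; ΣQ_DR = 191.5 m³/s, peak = 60.3 m³/s.
Runoff depth d = ΣQ_DR·Δt / A = 191.5 × 3600 / (68.9 km²) = 10.01 mm.
The 1-cm UH is the DRH scaled by (10 mm)/d, so U_p = 60.3 × 10/10.01 = 60.3 m³/s.

U_p ≈ 60.3 m³/s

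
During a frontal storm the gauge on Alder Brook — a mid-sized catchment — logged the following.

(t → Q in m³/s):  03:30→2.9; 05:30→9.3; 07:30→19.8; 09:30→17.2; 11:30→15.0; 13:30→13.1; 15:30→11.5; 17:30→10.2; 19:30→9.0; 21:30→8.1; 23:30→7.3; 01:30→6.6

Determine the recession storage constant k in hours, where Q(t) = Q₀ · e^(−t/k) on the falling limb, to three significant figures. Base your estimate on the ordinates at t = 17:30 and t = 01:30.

k ≈ 18.4 h

On the falling limb, Q drops from 10.2 to 6.6 m³/s between t = 17:30 and t = 01:30 (Δt = 8 h).
k = −Δt / ln(Q₂/Q₁) = −8 / ln(6.6/10.2) = 18.4 h.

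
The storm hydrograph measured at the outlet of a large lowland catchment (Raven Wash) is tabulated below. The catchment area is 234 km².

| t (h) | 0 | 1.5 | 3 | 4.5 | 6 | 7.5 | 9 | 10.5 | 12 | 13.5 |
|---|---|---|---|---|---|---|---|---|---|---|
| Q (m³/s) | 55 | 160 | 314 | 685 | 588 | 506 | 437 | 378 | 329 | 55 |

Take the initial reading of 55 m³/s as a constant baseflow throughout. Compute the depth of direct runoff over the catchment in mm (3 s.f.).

d ≈ 68.2 mm

Direct runoff: 0.0, 105.0, 259.0, 630.0, 533.0, 451.0, 382.0, 323.0, 274.0, 0.0 m³/s; ΣQ_DR = 2957 m³/s.
V = ΣQ_DR · Δt = 2957 × 5400 s = 1.597 × 10^7 m³.
Over A = 234 km², depth = V / A = 68.2 mm.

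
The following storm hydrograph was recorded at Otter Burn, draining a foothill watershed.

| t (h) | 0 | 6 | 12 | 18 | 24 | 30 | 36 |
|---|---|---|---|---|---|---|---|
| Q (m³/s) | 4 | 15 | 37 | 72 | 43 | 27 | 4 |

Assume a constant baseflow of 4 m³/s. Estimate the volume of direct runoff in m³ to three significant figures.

Direct-runoff ordinates (Q − Q_b): 0.0, 11.0, 33.0, 68.0, 39.0, 23.0, 0.0 m³/s.
ΣQ_DR = 174.0 m³/s.
With Δt = 6 h = 21600 s, V = ΣQ_DR · Δt = 174.0 × 21600 = 3.76 × 10^6 m³.

V ≈ 3.76 × 10^6 m³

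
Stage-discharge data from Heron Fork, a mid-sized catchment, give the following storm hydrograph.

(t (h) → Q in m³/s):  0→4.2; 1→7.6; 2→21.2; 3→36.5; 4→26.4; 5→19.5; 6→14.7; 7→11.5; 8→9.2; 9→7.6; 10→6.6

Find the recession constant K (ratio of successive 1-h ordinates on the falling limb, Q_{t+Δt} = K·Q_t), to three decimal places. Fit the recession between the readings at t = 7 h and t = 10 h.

K ≈ 0.831

Using the recession-limb readings at t = 7 h and t = 10 h: Q falls from 11.5 to 6.6 m³/s over 3 intervals.
K = (Q₂/Q₁)^(1/3) = (6.6/11.5)^(1/3) = 0.831.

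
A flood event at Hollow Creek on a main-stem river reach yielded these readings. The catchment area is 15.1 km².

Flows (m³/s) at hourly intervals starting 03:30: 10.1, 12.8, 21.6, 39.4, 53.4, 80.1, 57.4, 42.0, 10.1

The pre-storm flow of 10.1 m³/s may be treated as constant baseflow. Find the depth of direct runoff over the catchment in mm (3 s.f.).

d ≈ 56.3 mm

Direct runoff: 0.0, 2.7, 11.5, 29.3, 43.3, 70.0, 47.3, 31.9, 0.0 m³/s; ΣQ_DR = 236.0 m³/s.
V = ΣQ_DR · Δt = 236.0 × 3600 s = 8.496 × 10^5 m³.
Over A = 15.1 km², depth = V / A = 56.3 mm.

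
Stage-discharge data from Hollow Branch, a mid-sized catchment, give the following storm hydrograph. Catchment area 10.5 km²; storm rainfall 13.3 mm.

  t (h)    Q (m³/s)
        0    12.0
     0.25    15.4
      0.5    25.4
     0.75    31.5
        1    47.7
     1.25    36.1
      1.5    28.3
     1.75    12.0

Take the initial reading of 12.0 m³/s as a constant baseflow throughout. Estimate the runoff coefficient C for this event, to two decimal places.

ΣQ_DR = 112.4 m³/s; V = ΣQ_DR·Δt = 1.012 × 10^5 m³.
Runoff depth d = V / A = 9.634 mm.
C = d / P = 9.634 / 13.3 = 0.72.

C ≈ 0.72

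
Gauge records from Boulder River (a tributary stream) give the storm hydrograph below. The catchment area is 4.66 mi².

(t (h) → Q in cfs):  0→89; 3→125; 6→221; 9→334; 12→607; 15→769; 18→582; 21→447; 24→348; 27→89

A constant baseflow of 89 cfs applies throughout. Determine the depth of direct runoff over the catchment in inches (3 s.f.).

d ≈ 2.71 in

Direct runoff: 0.0, 36.0, 132.0, 245.0, 518.0, 680.0, 493.0, 358.0, 259.0, 0.0 cfs; ΣQ_DR = 2721 cfs.
V = ΣQ_DR · Δt = 2721 × 10800 s = 2.939 × 10^7 ft³.
Over A = 4.66 mi², depth = V / A = 2.71 in.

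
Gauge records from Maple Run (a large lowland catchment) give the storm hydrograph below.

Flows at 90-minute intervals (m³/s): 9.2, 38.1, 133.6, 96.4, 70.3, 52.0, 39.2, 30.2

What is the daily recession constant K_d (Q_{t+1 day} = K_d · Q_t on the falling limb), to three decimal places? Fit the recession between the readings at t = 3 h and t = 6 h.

K_d ≈ 0.006

Between t = 3 h and t = 6 h the flow falls from 133.6 to 70.3 m³/s over 2×1.5 h = 3 h.
Per-interval ratio K = (70.3/133.6)^(1/2) = 0.7254; K_d = K^(24/1.5) = 0.006.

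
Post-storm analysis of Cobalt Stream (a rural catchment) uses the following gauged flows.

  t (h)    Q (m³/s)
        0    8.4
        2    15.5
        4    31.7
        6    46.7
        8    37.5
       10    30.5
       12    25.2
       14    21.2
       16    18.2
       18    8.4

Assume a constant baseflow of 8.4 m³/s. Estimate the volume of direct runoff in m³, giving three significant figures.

V ≈ 1.15 × 10^6 m³

Direct-runoff ordinates (Q − Q_b): 0.0, 7.1, 23.3, 38.3, 29.1, 22.1, 16.8, 12.8, 9.8, 0.0 m³/s.
ΣQ_DR = 159.3 m³/s.
With Δt = 2 h = 7200 s, V = ΣQ_DR · Δt = 159.3 × 7200 = 1.15 × 10^6 m³.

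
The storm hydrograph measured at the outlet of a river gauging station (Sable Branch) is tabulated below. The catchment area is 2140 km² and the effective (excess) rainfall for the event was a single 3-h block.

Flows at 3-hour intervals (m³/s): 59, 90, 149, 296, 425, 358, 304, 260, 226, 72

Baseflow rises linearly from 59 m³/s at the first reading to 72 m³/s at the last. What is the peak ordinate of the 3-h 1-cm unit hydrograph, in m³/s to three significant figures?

Direct runoff: 0.00, 29.56, 87.11, 232.67, 360.22, 291.78, 236.33, 190.89, 155.44, 0.00 m³/s; ΣQ_DR = 1584 m³/s, peak = 360.22 m³/s.
Runoff depth d = ΣQ_DR·Δt / A = 1584 × 10800 / (2140 km²) = 7.994 mm.
The 1-cm UH is the DRH scaled by (10 mm)/d, so U_p = 360.22 × 10/7.994 = 451 m³/s.

U_p ≈ 451 m³/s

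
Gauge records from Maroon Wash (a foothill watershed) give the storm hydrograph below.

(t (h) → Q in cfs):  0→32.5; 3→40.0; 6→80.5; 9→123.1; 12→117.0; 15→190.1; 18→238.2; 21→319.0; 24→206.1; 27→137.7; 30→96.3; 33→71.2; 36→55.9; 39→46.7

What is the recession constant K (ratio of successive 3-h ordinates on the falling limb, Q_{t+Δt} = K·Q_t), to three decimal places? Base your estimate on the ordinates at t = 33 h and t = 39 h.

K ≈ 0.810

Using the recession-limb readings at t = 33 h and t = 39 h: Q falls from 71.2 to 46.7 cfs over 2 intervals.
K = (Q₂/Q₁)^(1/2) = (46.7/71.2)^(1/2) = 0.810.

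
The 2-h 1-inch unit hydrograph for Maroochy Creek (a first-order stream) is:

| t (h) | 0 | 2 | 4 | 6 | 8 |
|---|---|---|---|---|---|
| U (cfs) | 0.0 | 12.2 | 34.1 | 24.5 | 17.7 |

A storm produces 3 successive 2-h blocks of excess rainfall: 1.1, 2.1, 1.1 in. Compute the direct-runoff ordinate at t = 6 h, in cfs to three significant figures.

By discrete convolution, Q_j = Σ (P_i / 1 in) · U_{j−i}.
At t = 6 h (j=3): Q = (1.1/1)·24.5 + (2.1/1)·34.1 + (1.1/1)·12.2 = 112 cfs.

Q ≈ 112 cfs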